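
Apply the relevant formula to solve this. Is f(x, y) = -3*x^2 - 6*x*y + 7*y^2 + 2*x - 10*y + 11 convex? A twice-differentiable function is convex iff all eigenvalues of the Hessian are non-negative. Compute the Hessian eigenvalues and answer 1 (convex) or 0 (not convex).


The Hessian of f(x,y) = -3*x^2 - 6*x*y + 7*y^2 + 2*x - 10*y + 11 is:
H = [[-6, -6], [-6, 14]]
Trace = -6 + 14 = 8
Determinant = -6*14 - (-6)^2 = -120
Discriminant = (8)^2 - 4*-120 = 544.0
Eigenvalues: lambda_1 = -7.6619, lambda_2 = 15.6619
The function is not convex.

0


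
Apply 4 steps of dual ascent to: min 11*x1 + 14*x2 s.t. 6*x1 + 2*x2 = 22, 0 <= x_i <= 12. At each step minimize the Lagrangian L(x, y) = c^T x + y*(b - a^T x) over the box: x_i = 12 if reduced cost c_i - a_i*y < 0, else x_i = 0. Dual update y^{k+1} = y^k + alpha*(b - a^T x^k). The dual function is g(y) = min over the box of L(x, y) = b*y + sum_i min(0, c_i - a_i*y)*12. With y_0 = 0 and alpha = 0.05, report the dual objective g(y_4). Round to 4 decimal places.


Dual ascent for LP: min 11*x1 + 14*x2, 6*x1 + 2*x2 = 22, 0 <= x_i <= 12
Step 1: y^k = 0.0, reduced costs: (11.0, 14.0)
  x^k = (0.0, 0.0), subgradient = b - a^T x = 22.0
  y^{k+1} = 0.0 + 0.05*22.0 = 1.1
Step 2: y^k = 1.1, reduced costs: (4.4, 11.8)
  x^k = (0.0, 0.0), subgradient = b - a^T x = 22.0
  y^{k+1} = 1.1 + 0.05*22.0 = 2.2
Step 3: y^k = 2.2, reduced costs: (-2.2, 9.6)
  x^k = (12.0, 0.0), subgradient = b - a^T x = -50.0
  y^{k+1} = 2.2 + 0.05*-50.0 = -0.3
Step 4: y^k = -0.3, reduced costs: (12.8, 14.6)
  x^k = (0.0, 0.0), subgradient = b - a^T x = 22.0
  y^{k+1} = -0.3 + 0.05*22.0 = 0.8
Dual objective at y_4 = 0.8: reduced costs (6.2, 12.4), box minimizer x = (0.0, 0.0)
g(y_4) = b*y + (c1 - a1*y)*x1 + (c2 - a2*y)*x2 = 22*0.8 + 6.2*0.0 + 12.4*0.0 = 17.6 + 0.0 + 0.0 = 17.6


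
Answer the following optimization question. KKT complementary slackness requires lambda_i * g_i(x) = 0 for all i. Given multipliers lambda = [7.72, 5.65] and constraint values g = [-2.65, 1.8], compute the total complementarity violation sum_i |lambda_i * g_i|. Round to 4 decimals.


KKT complementary slackness check:
lambda_1 * g_1 = 7.72 * -2.65 = -20.458
lambda_2 * g_2 = 5.65 * 1.8 = 10.17
Total violation = 20.458 + 10.17 = 30.628


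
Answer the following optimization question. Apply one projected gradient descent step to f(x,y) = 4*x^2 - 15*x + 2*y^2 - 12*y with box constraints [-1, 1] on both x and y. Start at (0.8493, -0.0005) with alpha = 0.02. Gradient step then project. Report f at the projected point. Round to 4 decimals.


Step 1: Compute gradient at (0.8493, -0.0005).
grad_x = 2*4*0.8493 - 15 = -8.2056
grad_y = 2*2*-0.0005 - 12 = -12.002
Step 2: Gradient step.
x_raw = 0.8493 - 0.02*-8.2056 = 1.0134
y_raw = -0.0005 - 0.02*-12.002 = 0.2395
Step 3: Project onto [-1, 1].
x_proj = clip(1.0134) = 1.0
y_proj = clip(0.2395) = 0.2395
Step 4: Evaluate f.
f(1.0, 0.2395) = -13.7597


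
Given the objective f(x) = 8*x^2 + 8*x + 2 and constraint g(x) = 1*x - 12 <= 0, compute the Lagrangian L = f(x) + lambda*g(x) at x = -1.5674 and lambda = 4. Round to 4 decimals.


Step 1: Evaluate f(x).
f(-1.5674) = 8*(-1.5674)^2 + 8*(-1.5674) + 2 = 9.1147
Step 2: Evaluate g(x).
g(-1.5674) = 1*-1.5674 - 12 = -13.5674
Step 3: Compute Lagrangian.
L = 9.1147 + 4*-13.5674 = -45.1549


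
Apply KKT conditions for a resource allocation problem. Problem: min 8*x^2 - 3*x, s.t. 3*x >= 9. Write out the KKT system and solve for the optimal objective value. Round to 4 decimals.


Step 1: Try lambda = 0 (constraint inactive).
x_unc = 3/(2*8) = 0.1875
Check: 3*0.1875 = 0.5625 < 9 -- violated!
Step 2: Constraint must be active: 3*x = 9
x* = 9/3 = 3.0
lambda = (2*8*3.0 - 3)/3 = 15.0
Step 3: Compute optimal value.
f(x*) = 8*3.0^2 - 3*3.0 = 63.0


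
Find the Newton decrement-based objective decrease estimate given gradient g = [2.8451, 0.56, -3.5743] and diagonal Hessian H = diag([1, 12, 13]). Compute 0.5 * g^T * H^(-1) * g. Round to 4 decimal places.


Step 1: H is diagonal, so H^(-1) * g = [2.8451, 0.0467, -0.2749].
Step 2: g^T H^(-1) g = sum_i g_i^2 / H_ii
  = (2.8451)^2/1 + (0.56)^2/12 + (-3.5743)^2/13
  = 8.0946 + 0.0261 + 0.9827 = 9.1035
Step 3: Objective decrease = 0.5 * g^T H^(-1) g = 4.5517


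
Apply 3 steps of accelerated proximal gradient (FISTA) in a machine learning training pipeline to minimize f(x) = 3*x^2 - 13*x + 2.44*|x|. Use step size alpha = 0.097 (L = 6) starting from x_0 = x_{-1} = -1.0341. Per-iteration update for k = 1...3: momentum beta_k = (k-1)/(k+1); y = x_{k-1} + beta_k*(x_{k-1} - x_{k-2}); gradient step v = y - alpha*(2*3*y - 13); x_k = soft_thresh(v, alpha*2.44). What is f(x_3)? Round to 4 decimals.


FISTA on f(x) = 3*x^2 - 13*x + 2.44*|x|
L = 6, alpha = 0.097
Iteration 1: beta = 0.0, y = -1.0341 + 0.0*(-1.0341 + 1.0341) = -1.0341
  grad(y) = -19.2046, v = y - alpha*grad = 0.8287
  prox(v) = soft_thresh(0.8287, 0.2367) = 0.5921
Iteration 2: beta = 0.3333, y = 0.5921 + 0.3333*(0.5921 + 1.0341) = 1.1341
  grad(y) = -6.1953, v = y - alpha*grad = 1.7351
  prox(v) = soft_thresh(1.7351, 0.2367) = 1.4984
Iteration 3: beta = 0.5, y = 1.4984 + 0.5*(1.4984 - 0.5921) = 1.9515
  grad(y) = -1.2908, v = y - alpha*grad = 2.0767
  prox(v) = soft_thresh(2.0767, 0.2367) = 1.8401
f(x_3) = 3*1.8401^2 - 13*1.8401 + 2.44*|1.8401| = -9.2736


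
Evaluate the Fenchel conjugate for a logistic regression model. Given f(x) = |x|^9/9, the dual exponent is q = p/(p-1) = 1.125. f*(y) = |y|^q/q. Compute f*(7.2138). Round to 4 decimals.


The conjugate exponent q satisfies 1/p + 1/q = 1.
p = 9, so q = 9/(9 - 1) = 1.125
|y|^q = 7.2138^1.125 = 9.235
f*(7.2138) = 9.235 / 1.125 = 8.2088


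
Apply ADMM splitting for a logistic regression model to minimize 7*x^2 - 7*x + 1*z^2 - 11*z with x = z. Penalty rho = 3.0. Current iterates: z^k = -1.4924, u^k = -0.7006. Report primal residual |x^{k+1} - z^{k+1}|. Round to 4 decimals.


ADMM iteration with rho = 3.0, z^k = -1.4924, u^k = -0.7006
Step 1: x-update.
Minimize 7*x^2 - 7*x + (3.0/2)*(x + 1.4924 - 0.7006)^2
FOC: (2*7 + 3.0)*x = 7 + 3.0*(-1.4924 + 0.7006)
x^{k+1} = 0.272
Step 2: z-update.
Minimize 1*z^2 - 11*z + (3.0/2)*(0.272 - z - 0.7006)^2
FOC: (2*1 + 3.0)*z = 11 + 3.0*(0.272 - 0.7006)
z^{k+1} = 1.9429
Step 3: u-update.
u^{k+1} = -0.7006 + 0.272 - 1.9429 = -2.3714
Step 4: Primal residual = |0.272 - 1.9429| = 1.6708


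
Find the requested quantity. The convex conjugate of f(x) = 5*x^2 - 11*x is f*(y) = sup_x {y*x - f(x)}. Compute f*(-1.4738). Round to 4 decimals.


f*(y) = sup_x {y*x - a*x^2 - b*x} = sup_x {(y-b)*x - a*x^2}
FOC: (y - b) - 2a*x = 0 => x* = (y - b)/(2a)
x* = (-1.4738 + 11)/(2*5) = 0.9526
f*(-1.4738) = (y-b)^2/(4a) = (-1.4738 + 11)^2/(4*5)
= 90.7485/20 = 4.5374


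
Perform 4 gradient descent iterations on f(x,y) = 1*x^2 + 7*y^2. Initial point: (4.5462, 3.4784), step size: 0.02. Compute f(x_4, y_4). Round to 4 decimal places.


Gradient descent on f(x,y) = 1*x^2 + 7*y^2.
Starting point: (4.5462, 3.4784), alpha = 0.02
Step 1: grad_x = 2*1*4.5462 = 9.0924, grad_y = 2*7*3.4784 = 48.6976
  x_1 = 4.5462 - 0.02*9.0924 = 4.3644
  y_1 = 3.4784 - 0.02*48.6976 = 2.5044
Step 2: grad_x = 2*1*4.3644 = 8.7287, grad_y = 2*7*2.5044 = 35.0623
  x_2 = 4.3644 - 0.02*8.7287 = 4.1898
  y_2 = 2.5044 - 0.02*35.0623 = 1.8032
Step 3: grad_x = 2*1*4.1898 = 8.3796, grad_y = 2*7*1.8032 = 25.2448
  x_3 = 4.1898 - 0.02*8.3796 = 4.0222
  y_3 = 1.8032 - 0.02*25.2448 = 1.2983
Step 4: grad_x = 2*1*4.0222 = 8.0444, grad_y = 2*7*1.2983 = 18.1763
  x_4 = 4.0222 - 0.02*8.0444 = 3.8613
  y_4 = 1.2983 - 0.02*18.1763 = 0.9348
f(3.8613, 0.9348) = 1*3.8613^2 + 7*0.9348^2 = 21.0263


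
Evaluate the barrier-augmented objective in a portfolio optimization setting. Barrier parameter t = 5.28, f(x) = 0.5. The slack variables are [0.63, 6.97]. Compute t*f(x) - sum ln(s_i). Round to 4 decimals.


Step 1: Compute log-barrier.
ln values: [-0.462, 1.9416]
phi = -(-0.462 + 1.9416) = -1.4796
Step 2: Compute augmented objective.
t*f(x) = 5.28*0.5 = 2.64
Total = 2.64 - 1.4796 = 1.1604


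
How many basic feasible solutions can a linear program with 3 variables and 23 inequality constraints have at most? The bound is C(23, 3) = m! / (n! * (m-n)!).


Each vertex corresponds to some choice of n active constraints out of m, so the number of vertices is at most C(m, n) = m! / (n!(m-n)!).
m = 23, n = 3
Numerator: 23 * 22 * 21
Denominator: 3! = 6
C(23, 3) = 1771


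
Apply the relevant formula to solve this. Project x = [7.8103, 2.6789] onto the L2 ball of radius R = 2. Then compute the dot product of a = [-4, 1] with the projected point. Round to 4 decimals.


Step 1: Compute ||x|| (intermediates to 6 decimals).
||x|| = sqrt(7.8103^2 + 2.6789^2) = 8.256954
Step 2: Project.
Since ||x|| > R, scale = R/||x|| = 2/8.256954 = 0.24222, proj(x) = scale * x
proj(x) = [1.891811, 0.648883]
Step 3: Dot product.
a^T * proj(x) = -4*1.891811 + 1*0.648883 = -6.9184


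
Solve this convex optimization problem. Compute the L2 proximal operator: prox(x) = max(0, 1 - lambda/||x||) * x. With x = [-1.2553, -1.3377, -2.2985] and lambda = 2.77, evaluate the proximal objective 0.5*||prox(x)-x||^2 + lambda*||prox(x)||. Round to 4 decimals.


Step 1: Compute ||x||.
||x|| = 2.9408
Step 2: Compute scaling factor.
scale = max(0, 1 - 2.77/2.9408) = 0.0581
Step 3: prox(x) = [-0.0729, -0.0777, -0.1335]
||prox(x)|| = 0.1708
Step 4: Proximal objective.
0.5*||prox-x||^2 = 3.8365
lambda*||prox|| = 0.4731
Total = 4.3096


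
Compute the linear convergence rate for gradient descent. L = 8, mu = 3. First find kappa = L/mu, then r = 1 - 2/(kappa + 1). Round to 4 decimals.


Step 1: Compute the condition number.
kappa = L/mu = 8/3 = 2.6667
Step 2: Compute the convergence rate.
r = 1 - 2/(kappa + 1) = 1 - 2*mu/(L + mu) = (L - mu)/(L + mu) = 5/11 = 0.4545


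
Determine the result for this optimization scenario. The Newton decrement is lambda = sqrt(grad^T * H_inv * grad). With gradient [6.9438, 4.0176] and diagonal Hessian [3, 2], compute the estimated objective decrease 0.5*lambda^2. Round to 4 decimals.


Step 1: H is diagonal, so H^(-1) * g = [2.3146, 2.0088].
Step 2: g^T H^(-1) g = sum_i g_i^2 / H_ii
  = (6.9438)^2/3 + (4.0176)^2/2
  = 16.0721 + 8.0706 = 24.1427
Step 3: Objective decrease = 0.5 * g^T H^(-1) g = 12.0713


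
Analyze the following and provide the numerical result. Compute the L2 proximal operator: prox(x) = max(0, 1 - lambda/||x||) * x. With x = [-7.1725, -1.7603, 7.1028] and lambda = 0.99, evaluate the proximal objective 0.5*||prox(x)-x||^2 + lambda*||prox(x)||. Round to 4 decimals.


Step 1: Compute ||x||.
||x|| = 10.2466
Step 2: Compute scaling factor.
scale = max(0, 1 - 0.99/10.2466) = 0.9034
Step 3: prox(x) = [-6.4795, -1.5902, 6.4165]
||prox(x)|| = 9.2566
Step 4: Proximal objective.
0.5*||prox-x||^2 = 0.4901
lambda*||prox|| = 9.164
Total = 9.6541


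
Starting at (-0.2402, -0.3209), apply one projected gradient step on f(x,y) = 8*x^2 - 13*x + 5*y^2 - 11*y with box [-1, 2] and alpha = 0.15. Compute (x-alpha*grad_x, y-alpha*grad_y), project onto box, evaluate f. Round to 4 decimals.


Step 1: Compute gradient at (-0.2402, -0.3209).
grad_x = 2*8*-0.2402 - 13 = -16.8432
grad_y = 2*5*-0.3209 - 11 = -14.209
Step 2: Gradient step.
x_raw = -0.2402 - 0.15*-16.8432 = 2.2863
y_raw = -0.3209 - 0.15*-14.209 = 1.8105
Step 3: Project onto [-1, 2].
x_proj = clip(2.2863) = 2.0
y_proj = clip(1.8105) = 1.8105
Step 4: Evaluate f.
f(2.0, 1.8105) = 2.4737


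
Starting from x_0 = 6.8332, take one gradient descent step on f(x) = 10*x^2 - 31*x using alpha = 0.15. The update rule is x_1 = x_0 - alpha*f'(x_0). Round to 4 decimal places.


We compute the gradient at x_0 and apply the update.
f'(x) = 20*x - 31
f'(6.8332) = 20*6.8332 - 31 = 105.664
x_1 = 6.8332 - 0.15*105.664 = -9.0164


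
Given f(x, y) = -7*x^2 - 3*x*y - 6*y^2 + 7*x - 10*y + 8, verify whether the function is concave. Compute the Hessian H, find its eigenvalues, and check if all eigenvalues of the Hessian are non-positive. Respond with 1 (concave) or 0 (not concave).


The Hessian of f(x,y) = -7*x^2 - 3*x*y - 6*y^2 + 7*x - 10*y + 8 is:
H = [[-14, -3], [-3, -12]]
Trace = -14 - 12 = -26
Determinant = -14*-12 - (-3)^2 = 159
Discriminant = (-26)^2 - 4*159 = 40.0
Eigenvalues: lambda_1 = -16.1623, lambda_2 = -9.8377
The function is concave.

1


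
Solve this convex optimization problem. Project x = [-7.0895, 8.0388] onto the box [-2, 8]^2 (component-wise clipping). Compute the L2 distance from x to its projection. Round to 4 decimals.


Project each component onto [-2, 8].
clip(-7.0895) = -2.0, clip(8.0388) = 8.0
Projection = [-2.0, 8.0]
Squared diffs: [25.903, 0.0015]
Distance = sqrt(25.9045) = 5.0896


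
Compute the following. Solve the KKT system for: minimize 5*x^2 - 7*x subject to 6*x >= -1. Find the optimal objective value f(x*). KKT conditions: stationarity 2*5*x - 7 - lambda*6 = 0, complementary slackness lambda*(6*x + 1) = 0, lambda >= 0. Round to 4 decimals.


Step 1: Try lambda = 0 (constraint inactive).
Stationarity: 2*5*x - 7 = 0
x* = 7/(2*5) = 0.7
Check constraint: 6*0.7 = 4.2 >= -1 -- satisfied.
Step 2: Compute optimal value.
f(x*) = 5*0.7^2 - 7*0.7 = -2.45


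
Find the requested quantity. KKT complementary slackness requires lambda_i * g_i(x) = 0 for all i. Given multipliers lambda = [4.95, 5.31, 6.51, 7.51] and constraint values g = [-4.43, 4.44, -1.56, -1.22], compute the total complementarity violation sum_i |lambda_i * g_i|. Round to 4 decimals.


KKT complementary slackness check:
lambda_1 * g_1 = 4.95 * -4.43 = -21.9285
lambda_2 * g_2 = 5.31 * 4.44 = 23.5764
lambda_3 * g_3 = 6.51 * -1.56 = -10.1556
lambda_4 * g_4 = 7.51 * -1.22 = -9.1622
Total violation = 21.9285 + 23.5764 + 10.1556 + 9.1622 = 64.8227


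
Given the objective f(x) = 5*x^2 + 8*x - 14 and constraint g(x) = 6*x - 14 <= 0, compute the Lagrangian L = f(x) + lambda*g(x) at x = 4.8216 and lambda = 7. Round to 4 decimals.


Step 1: Evaluate f(x).
f(4.8216) = 5*4.8216^2 + 8*4.8216 - 14 = 140.8119
Step 2: Evaluate g(x).
g(4.8216) = 6*4.8216 - 14 = 14.9296
Step 3: Compute Lagrangian.
L = 140.8119 + 7*14.9296 = 245.3191


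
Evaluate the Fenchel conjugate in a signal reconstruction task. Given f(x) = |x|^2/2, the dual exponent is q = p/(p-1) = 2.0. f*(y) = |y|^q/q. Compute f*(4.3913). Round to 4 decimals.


The conjugate exponent q satisfies 1/p + 1/q = 1.
p = 2, so q = 2/(2 - 1) = 2.0
|y|^q = 4.3913^2.0 = 19.2835
f*(4.3913) = 19.2835 / 2.0 = 9.6418


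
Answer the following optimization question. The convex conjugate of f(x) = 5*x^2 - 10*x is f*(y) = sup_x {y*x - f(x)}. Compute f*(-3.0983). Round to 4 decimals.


f*(y) = sup_x {y*x - a*x^2 - b*x} = sup_x {(y-b)*x - a*x^2}
FOC: (y - b) - 2a*x = 0 => x* = (y - b)/(2a)
x* = (-3.0983 + 10)/(2*5) = 0.6902
f*(-3.0983) = (y-b)^2/(4a) = (-3.0983 + 10)^2/(4*5)
= 47.6335/20 = 2.3817


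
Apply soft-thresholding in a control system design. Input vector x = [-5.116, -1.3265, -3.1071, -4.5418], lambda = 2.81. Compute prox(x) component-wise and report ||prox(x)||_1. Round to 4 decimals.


Soft-thresholding with lambda = 2.81:
prox(-5.116) = sign(-5.116)*max(|-5.116| - 2.81, 0) = -2.306
prox(-1.3265) = sign(-1.3265)*max(|-1.3265| - 2.81, 0) = 0.0
prox(-3.1071) = sign(-3.1071)*max(|-3.1071| - 2.81, 0) = -0.2971
prox(-4.5418) = sign(-4.5418)*max(|-4.5418| - 2.81, 0) = -1.7318
prox(x) = [-2.306, 0.0, -0.2971, -1.7318]
||prox(x)||_1 = 2.306 + 0.0 + 0.2971 + 1.7318 = 4.3349


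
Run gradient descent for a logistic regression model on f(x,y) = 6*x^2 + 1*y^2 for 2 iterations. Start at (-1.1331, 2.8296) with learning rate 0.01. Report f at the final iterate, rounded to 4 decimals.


Gradient descent on f(x,y) = 6*x^2 + 1*y^2.
Starting point: (-1.1331, 2.8296), alpha = 0.01
Step 1: grad_x = 2*6*-1.1331 = -13.5972, grad_y = 2*1*2.8296 = 5.6592
  x_1 = -1.1331 - 0.01*-13.5972 = -0.9971
  y_1 = 2.8296 - 0.01*5.6592 = 2.773
Step 2: grad_x = 2*6*-0.9971 = -11.9655, grad_y = 2*1*2.773 = 5.546
  x_2 = -0.9971 - 0.01*-11.9655 = -0.8775
  y_2 = 2.773 - 0.01*5.546 = 2.7175
f(-0.8775, 2.7175) = 6*(-0.8775)^2 + 1*2.7175^2 = 12.0048


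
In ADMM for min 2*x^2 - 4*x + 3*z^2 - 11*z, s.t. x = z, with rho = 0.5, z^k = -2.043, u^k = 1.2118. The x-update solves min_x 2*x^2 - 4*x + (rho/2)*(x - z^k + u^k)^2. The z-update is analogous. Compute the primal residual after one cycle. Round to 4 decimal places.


ADMM iteration with rho = 0.5, z^k = -2.043, u^k = 1.2118
Step 1: x-update.
Minimize 2*x^2 - 4*x + (0.5/2)*(x + 2.043 + 1.2118)^2
FOC: (2*2 + 0.5)*x = 4 + 0.5*(-2.043 - 1.2118)
x^{k+1} = 0.5272
Step 2: z-update.
Minimize 3*z^2 - 11*z + (0.5/2)*(0.5272 - z + 1.2118)^2
FOC: (2*3 + 0.5)*z = 11 + 0.5*(0.5272 + 1.2118)
z^{k+1} = 1.8261
Step 3: u-update.
u^{k+1} = 1.2118 + 0.5272 - 1.8261 = -0.087
Step 4: Primal residual = |0.5272 - 1.8261| = 1.2988


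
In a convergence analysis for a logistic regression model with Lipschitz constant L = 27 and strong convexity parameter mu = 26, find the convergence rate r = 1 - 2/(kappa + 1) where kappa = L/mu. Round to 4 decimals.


Step 1: Compute the condition number.
kappa = L/mu = 27/26 = 1.0385
Step 2: Compute the convergence rate.
r = 1 - 2/(kappa + 1) = 1 - 2*mu/(L + mu) = (L - mu)/(L + mu) = 1/53 = 0.0189


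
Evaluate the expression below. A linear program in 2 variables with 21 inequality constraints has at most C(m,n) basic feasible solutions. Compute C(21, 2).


Each vertex corresponds to some choice of n active constraints out of m, so the number of vertices is at most C(m, n) = m! / (n!(m-n)!).
m = 21, n = 2
Numerator: 21 * 20
Denominator: 2! = 2
C(21, 2) = 210


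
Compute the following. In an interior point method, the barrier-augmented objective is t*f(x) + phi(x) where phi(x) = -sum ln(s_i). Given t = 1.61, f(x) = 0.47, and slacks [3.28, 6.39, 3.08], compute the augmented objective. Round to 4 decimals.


Step 1: Compute log-barrier.
ln values: [1.1878, 1.8547, 1.1249]
phi = -(1.1878 + 1.8547 + 1.1249) = -4.1675
Step 2: Compute augmented objective.
t*f(x) = 1.61*0.47 = 0.7567
Total = 0.7567 - 4.1675 = -3.4108


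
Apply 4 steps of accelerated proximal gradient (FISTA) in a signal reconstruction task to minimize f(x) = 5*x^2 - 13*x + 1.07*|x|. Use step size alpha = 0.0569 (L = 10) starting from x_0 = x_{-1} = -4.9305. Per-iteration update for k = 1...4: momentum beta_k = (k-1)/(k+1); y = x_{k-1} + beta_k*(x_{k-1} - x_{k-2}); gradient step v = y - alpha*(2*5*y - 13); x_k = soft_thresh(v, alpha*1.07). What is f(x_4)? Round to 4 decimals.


FISTA on f(x) = 5*x^2 - 13*x + 1.07*|x|
L = 10, alpha = 0.0569
Iteration 1: beta = 0.0, y = -4.9305 + 0.0*(-4.9305 + 4.9305) = -4.9305
  grad(y) = -62.305, v = y - alpha*grad = -1.3853
  prox(v) = soft_thresh(-1.3853, 0.0609) = -1.3245
Iteration 2: beta = 0.3333, y = -1.3245 + 0.3333*(-1.3245 + 4.9305) = -0.1225
  grad(y) = -14.2245, v = y - alpha*grad = 0.6869
  prox(v) = soft_thresh(0.6869, 0.0609) = 0.626
Iteration 3: beta = 0.5, y = 0.626 + 0.5*(0.626 + 1.3245) = 1.6013
  grad(y) = 3.0129, v = y - alpha*grad = 1.4299
  prox(v) = soft_thresh(1.4299, 0.0609) = 1.369
Iteration 4: beta = 0.6, y = 1.369 + 0.6*(1.369 - 0.626) = 1.8147
  grad(y) = 5.1473, v = y - alpha*grad = 1.5219
  prox(v) = soft_thresh(1.5219, 0.0609) = 1.461
f(x_4) = 5*1.461^2 - 13*1.461 + 1.07*|1.461| = -6.7572


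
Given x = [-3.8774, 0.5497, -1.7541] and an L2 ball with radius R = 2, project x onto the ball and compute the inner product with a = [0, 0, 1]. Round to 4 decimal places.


Step 1: Compute ||x|| (intermediates to 6 decimals).
||x|| = sqrt((-3.8774)^2 + 0.5497^2 + (-1.7541)^2) = 4.291068
Step 2: Project.
Since ||x|| > R, scale = R/||x|| = 2/4.291068 = 0.466084, proj(x) = scale * x
proj(x) = [-1.807194, 0.256206, -0.817558]
Step 3: Dot product.
a^T * proj(x) = 0*(-1.807194) + 0*0.256206 + 1*(-0.817558) = -0.8176


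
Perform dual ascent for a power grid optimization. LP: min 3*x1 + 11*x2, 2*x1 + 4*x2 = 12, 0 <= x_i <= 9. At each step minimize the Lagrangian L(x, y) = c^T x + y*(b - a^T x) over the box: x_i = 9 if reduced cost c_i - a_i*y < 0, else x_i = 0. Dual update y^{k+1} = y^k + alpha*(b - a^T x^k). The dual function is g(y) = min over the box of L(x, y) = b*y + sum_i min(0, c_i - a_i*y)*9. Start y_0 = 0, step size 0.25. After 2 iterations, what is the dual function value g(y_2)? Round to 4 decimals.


Dual ascent for LP: min 3*x1 + 11*x2, 2*x1 + 4*x2 = 12, 0 <= x_i <= 9
Step 1: y^k = 0.0, reduced costs: (3.0, 11.0)
  x^k = (0.0, 0.0), subgradient = b - a^T x = 12.0
  y^{k+1} = 0.0 + 0.25*12.0 = 3.0
Step 2: y^k = 3.0, reduced costs: (-3.0, -1.0)
  x^k = (9.0, 9.0), subgradient = b - a^T x = -42.0
  y^{k+1} = 3.0 + 0.25*-42.0 = -7.5
Dual objective at y_2 = -7.5: reduced costs (18.0, 41.0), box minimizer x = (0.0, 0.0)
g(y_2) = b*y + (c1 - a1*y)*x1 + (c2 - a2*y)*x2 = 12*(-7.5) + 18.0*0.0 + 41.0*0.0 = -90.0 + 0.0 + 0.0 = -90.0


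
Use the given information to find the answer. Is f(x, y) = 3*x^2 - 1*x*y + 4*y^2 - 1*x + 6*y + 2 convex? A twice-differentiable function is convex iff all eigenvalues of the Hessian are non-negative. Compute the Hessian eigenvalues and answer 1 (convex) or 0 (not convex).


The Hessian of f(x,y) = 3*x^2 - 1*x*y + 4*y^2 - 1*x + 6*y + 2 is:
H = [[6, -1], [-1, 8]]
Trace = 6 + 8 = 14
Determinant = 6*8 - (-1)^2 = 47
Discriminant = (14)^2 - 4*47 = 8.0
Eigenvalues: lambda_1 = 5.5858, lambda_2 = 8.4142
The function is convex.

1


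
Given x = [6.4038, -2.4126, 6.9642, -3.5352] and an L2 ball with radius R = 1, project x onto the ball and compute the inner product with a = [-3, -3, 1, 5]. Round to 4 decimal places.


Step 1: Compute ||x|| (intermediates to 6 decimals).
||x|| = sqrt(6.4038^2 + (-2.4126)^2 + 6.9642^2 + (-3.5352)^2) = 10.383979
Step 2: Project.
Since ||x|| > R, scale = R/||x|| = 1/10.383979 = 0.096302, proj(x) = scale * x
proj(x) = [0.616699, -0.232338, 0.670666, -0.340447]
Step 3: Dot product.
a^T * proj(x) = -3*0.616699 - 3*(-0.232338) + 1*0.670666 + 5*(-0.340447) = -2.1847


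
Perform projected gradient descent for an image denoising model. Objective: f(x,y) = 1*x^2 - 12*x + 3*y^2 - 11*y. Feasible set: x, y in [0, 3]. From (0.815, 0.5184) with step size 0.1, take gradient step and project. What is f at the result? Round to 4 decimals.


Step 1: Compute gradient at (0.815, 0.5184).
grad_x = 2*1*0.815 - 12 = -10.37
grad_y = 2*3*0.5184 - 11 = -7.8896
Step 2: Gradient step.
x_raw = 0.815 - 0.1*-10.37 = 1.852
y_raw = 0.5184 - 0.1*-7.8896 = 1.3074
Step 3: Project onto [0, 3].
x_proj = clip(1.852) = 1.852
y_proj = clip(1.3074) = 1.3074
Step 4: Evaluate f.
f(1.852, 1.3074) = -28.0475


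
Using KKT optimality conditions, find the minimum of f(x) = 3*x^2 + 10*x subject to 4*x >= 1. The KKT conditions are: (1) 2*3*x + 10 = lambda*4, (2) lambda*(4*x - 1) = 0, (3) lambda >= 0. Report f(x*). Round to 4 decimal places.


Step 1: Try lambda = 0 (constraint inactive).
x_unc = -10/(2*3) = -1.6667
Check: 4*-1.6667 = -6.6668 < 1 -- violated!
Step 2: Constraint must be active: 4*x = 1
x* = 1/4 = 0.25
lambda = (2*3*0.25 + 10)/4 = 2.875
Step 3: Compute optimal value.
f(x*) = 3*0.25^2 + 10*0.25 = 2.6875


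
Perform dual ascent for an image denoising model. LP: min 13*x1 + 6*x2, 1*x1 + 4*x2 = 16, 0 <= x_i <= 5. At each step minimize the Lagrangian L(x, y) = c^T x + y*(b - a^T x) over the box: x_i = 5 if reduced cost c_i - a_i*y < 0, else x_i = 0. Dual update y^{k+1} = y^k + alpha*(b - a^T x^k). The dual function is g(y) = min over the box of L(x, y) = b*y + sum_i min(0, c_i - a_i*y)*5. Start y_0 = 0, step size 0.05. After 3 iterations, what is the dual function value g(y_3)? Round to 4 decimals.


Dual ascent for LP: min 13*x1 + 6*x2, 1*x1 + 4*x2 = 16, 0 <= x_i <= 5
Step 1: y^k = 0.0, reduced costs: (13.0, 6.0)
  x^k = (0.0, 0.0), subgradient = b - a^T x = 16.0
  y^{k+1} = 0.0 + 0.05*16.0 = 0.8
Step 2: y^k = 0.8, reduced costs: (12.2, 2.8)
  x^k = (0.0, 0.0), subgradient = b - a^T x = 16.0
  y^{k+1} = 0.8 + 0.05*16.0 = 1.6
Step 3: y^k = 1.6, reduced costs: (11.4, -0.4)
  x^k = (0.0, 5.0), subgradient = b - a^T x = -4.0
  y^{k+1} = 1.6 + 0.05*-4.0 = 1.4
Dual objective at y_3 = 1.4: reduced costs (11.6, 0.4), box minimizer x = (0.0, 0.0)
g(y_3) = b*y + (c1 - a1*y)*x1 + (c2 - a2*y)*x2 = 16*1.4 + 11.6*0.0 + 0.4*0.0 = 22.4 + 0.0 + 0.0 = 22.4


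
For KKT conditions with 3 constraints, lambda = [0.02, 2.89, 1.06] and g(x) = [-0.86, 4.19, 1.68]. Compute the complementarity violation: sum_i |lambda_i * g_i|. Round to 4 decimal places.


KKT complementary slackness check:
lambda_1 * g_1 = 0.02 * -0.86 = -0.0172
lambda_2 * g_2 = 2.89 * 4.19 = 12.1091
lambda_3 * g_3 = 1.06 * 1.68 = 1.7808
Total violation = 0.0172 + 12.1091 + 1.7808 = 13.9071


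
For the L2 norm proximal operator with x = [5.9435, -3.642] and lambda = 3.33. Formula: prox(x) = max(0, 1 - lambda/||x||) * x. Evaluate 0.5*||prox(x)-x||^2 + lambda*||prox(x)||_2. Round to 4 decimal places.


Step 1: Compute ||x||.
||x|| = 6.9706
Step 2: Compute scaling factor.
scale = max(0, 1 - 3.33/6.9706) = 0.5223
Step 3: prox(x) = [3.1042, -1.9021]
||prox(x)|| = 3.6406
Step 4: Proximal objective.
0.5*||prox-x||^2 = 5.5445
lambda*||prox|| = 12.1232
Total = 17.6677


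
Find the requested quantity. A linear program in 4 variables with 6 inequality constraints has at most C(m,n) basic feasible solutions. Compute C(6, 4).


Each vertex corresponds to some choice of n active constraints out of m, so the number of vertices is at most C(m, n) = m! / (n!(m-n)!).
m = 6, n = 4
Numerator: 6 * 5 * 4 * 3
Denominator: 4! = 24
C(6, 4) = 15


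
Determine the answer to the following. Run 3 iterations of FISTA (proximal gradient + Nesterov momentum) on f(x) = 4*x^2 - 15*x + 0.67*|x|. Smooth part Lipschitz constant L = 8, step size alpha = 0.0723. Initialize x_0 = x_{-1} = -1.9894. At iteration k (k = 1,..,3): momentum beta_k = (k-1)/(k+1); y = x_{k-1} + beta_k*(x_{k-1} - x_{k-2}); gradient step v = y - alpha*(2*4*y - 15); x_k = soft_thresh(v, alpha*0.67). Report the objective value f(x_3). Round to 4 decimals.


FISTA on f(x) = 4*x^2 - 15*x + 0.67*|x|
L = 8, alpha = 0.0723
Iteration 1: beta = 0.0, y = -1.9894 + 0.0*(-1.9894 + 1.9894) = -1.9894
  grad(y) = -30.9152, v = y - alpha*grad = 0.2458
  prox(v) = soft_thresh(0.2458, 0.0484) = 0.1973
Iteration 2: beta = 0.3333, y = 0.1973 + 0.3333*(0.1973 + 1.9894) = 0.9262
  grad(y) = -7.5901, v = y - alpha*grad = 1.475
  prox(v) = soft_thresh(1.475, 0.0484) = 1.4266
Iteration 3: beta = 0.5, y = 1.4266 + 0.5*(1.4266 - 0.1973) = 2.0412
  grad(y) = 1.3294, v = y - alpha*grad = 1.9451
  prox(v) = soft_thresh(1.9451, 0.0484) = 1.8966
f(x_3) = 4*1.8966^2 - 15*1.8966 + 0.67*|1.8966| = -12.7899


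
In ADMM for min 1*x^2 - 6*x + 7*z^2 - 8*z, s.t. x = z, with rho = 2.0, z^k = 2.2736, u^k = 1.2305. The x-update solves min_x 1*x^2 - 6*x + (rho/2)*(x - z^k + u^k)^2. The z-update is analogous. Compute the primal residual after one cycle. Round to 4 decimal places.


ADMM iteration with rho = 2.0, z^k = 2.2736, u^k = 1.2305
Step 1: x-update.
Minimize 1*x^2 - 6*x + (2.0/2)*(x - 2.2736 + 1.2305)^2
FOC: (2*1 + 2.0)*x = 6 + 2.0*(2.2736 - 1.2305)
x^{k+1} = 2.0216
Step 2: z-update.
Minimize 7*z^2 - 8*z + (2.0/2)*(2.0216 - z + 1.2305)^2
FOC: (2*7 + 2.0)*z = 8 + 2.0*(2.0216 + 1.2305)
z^{k+1} = 0.9065
Step 3: u-update.
u^{k+1} = 1.2305 + 2.0216 - 0.9065 = 2.3455
Step 4: Primal residual = |2.0216 - 0.9065| = 1.115


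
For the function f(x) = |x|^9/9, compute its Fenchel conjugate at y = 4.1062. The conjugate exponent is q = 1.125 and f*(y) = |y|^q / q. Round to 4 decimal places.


The conjugate exponent q satisfies 1/p + 1/q = 1.
p = 9, so q = 9/(9 - 1) = 1.125
|y|^q = 4.1062^1.125 = 4.8991
f*(4.1062) = 4.8991 / 1.125 = 4.3548


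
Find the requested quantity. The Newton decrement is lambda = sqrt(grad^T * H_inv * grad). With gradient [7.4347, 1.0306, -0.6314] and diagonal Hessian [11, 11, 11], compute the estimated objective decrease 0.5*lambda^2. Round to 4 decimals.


Step 1: H is diagonal, so H^(-1) * g = [0.6759, 0.0937, -0.0574].
Step 2: g^T H^(-1) g = sum_i g_i^2 / H_ii
  = (7.4347)^2/11 + (1.0306)^2/11 + (-0.6314)^2/11
  = 5.025 + 0.0966 + 0.0362 = 5.1578
Step 3: Objective decrease = 0.5 * g^T H^(-1) g = 2.5789


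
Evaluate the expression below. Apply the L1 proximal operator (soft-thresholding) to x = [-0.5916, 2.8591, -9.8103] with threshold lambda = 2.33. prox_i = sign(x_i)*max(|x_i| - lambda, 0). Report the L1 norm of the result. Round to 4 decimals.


Soft-thresholding with lambda = 2.33:
prox(-0.5916) = sign(-0.5916)*max(|-0.5916| - 2.33, 0) = 0.0
prox(2.8591) = sign(2.8591)*max(|2.8591| - 2.33, 0) = 0.5291
prox(-9.8103) = sign(-9.8103)*max(|-9.8103| - 2.33, 0) = -7.4803
prox(x) = [0.0, 0.5291, -7.4803]
||prox(x)||_1 = 0.0 + 0.5291 + 7.4803 = 8.0094


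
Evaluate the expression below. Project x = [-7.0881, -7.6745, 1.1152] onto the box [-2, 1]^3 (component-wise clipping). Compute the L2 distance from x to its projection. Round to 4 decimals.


Project each component onto [-2, 1].
clip(-7.0881) = -2.0, clip(-7.6745) = -2.0, clip(1.1152) = 1.0
Projection = [-2.0, -2.0, 1.0]
Squared diffs: [25.8888, 32.2, 0.0133]
Distance = sqrt(58.1021) = 7.6225


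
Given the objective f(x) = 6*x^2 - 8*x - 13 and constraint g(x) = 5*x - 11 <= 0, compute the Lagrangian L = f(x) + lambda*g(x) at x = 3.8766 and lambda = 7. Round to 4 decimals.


Step 1: Evaluate f(x).
f(3.8766) = 6*3.8766^2 - 8*3.8766 - 13 = 46.1554
Step 2: Evaluate g(x).
g(3.8766) = 5*3.8766 - 11 = 8.383
Step 3: Compute Lagrangian.
L = 46.1554 + 7*8.383 = 104.8364


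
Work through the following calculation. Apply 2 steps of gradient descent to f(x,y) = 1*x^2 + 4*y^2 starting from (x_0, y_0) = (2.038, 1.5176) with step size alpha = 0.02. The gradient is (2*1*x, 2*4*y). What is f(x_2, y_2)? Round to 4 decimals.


Gradient descent on f(x,y) = 1*x^2 + 4*y^2.
Starting point: (2.038, 1.5176), alpha = 0.02
Step 1: grad_x = 2*1*2.038 = 4.076, grad_y = 2*4*1.5176 = 12.1408
  x_1 = 2.038 - 0.02*4.076 = 1.9565
  y_1 = 1.5176 - 0.02*12.1408 = 1.2748
Step 2: grad_x = 2*1*1.9565 = 3.913, grad_y = 2*4*1.2748 = 10.1983
  x_2 = 1.9565 - 0.02*3.913 = 1.8782
  y_2 = 1.2748 - 0.02*10.1983 = 1.0708
f(1.8782, 1.0708) = 1*1.8782^2 + 4*1.0708^2 = 8.1143


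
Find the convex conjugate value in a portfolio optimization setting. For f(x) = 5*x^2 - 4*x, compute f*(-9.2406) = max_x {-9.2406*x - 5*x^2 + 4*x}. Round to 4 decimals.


f*(y) = sup_x {y*x - a*x^2 - b*x} = sup_x {(y-b)*x - a*x^2}
FOC: (y - b) - 2a*x = 0 => x* = (y - b)/(2a)
x* = (-9.2406 + 4)/(2*5) = -0.5241
f*(-9.2406) = (y-b)^2/(4a) = (-9.2406 + 4)^2/(4*5)
= 27.4639/20 = 1.3732


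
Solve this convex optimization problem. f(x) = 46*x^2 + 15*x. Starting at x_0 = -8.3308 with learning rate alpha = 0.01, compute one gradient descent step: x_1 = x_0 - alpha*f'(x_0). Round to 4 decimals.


We compute the gradient at x_0 and apply the update.
f'(x) = 92*x + 15
f'(-8.3308) = 92*-8.3308 + 15 = -751.4336
x_1 = -8.3308 - 0.01*-751.4336 = -0.8165


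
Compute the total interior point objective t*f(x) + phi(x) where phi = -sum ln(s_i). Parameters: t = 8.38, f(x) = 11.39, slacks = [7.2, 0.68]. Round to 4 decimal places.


Step 1: Compute log-barrier.
ln values: [1.9741, -0.3857]
phi = -(1.9741 - 0.3857) = -1.5884
Step 2: Compute augmented objective.
t*f(x) = 8.38*11.39 = 95.4482
Total = 95.4482 - 1.5884 = 93.8598


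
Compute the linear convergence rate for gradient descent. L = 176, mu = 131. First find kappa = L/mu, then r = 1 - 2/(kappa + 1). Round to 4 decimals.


Step 1: Compute the condition number.
kappa = L/mu = 176/131 = 1.3435
Step 2: Compute the convergence rate.
r = 1 - 2/(kappa + 1) = 1 - 2*mu/(L + mu) = (L - mu)/(L + mu) = 45/307 = 0.1466


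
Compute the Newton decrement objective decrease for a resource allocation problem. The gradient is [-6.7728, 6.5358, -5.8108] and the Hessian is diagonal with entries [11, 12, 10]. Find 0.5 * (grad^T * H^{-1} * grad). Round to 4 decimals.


Step 1: H is diagonal, so H^(-1) * g = [-0.6157, 0.5447, -0.5811].
Step 2: g^T H^(-1) g = sum_i g_i^2 / H_ii
  = (-6.7728)^2/11 + (6.5358)^2/12 + (-5.8108)^2/10
  = 4.1701 + 3.5597 + 3.3765 = 11.1063
Step 3: Objective decrease = 0.5 * g^T H^(-1) g = 5.5532


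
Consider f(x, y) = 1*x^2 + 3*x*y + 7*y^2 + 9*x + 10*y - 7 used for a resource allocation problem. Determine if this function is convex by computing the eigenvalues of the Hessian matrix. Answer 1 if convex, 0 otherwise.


The Hessian of f(x,y) = 1*x^2 + 3*x*y + 7*y^2 + 9*x + 10*y - 7 is:
H = [[2, 3], [3, 14]]
Trace = 2 + 14 = 16
Determinant = 2*14 - (3)^2 = 19
Discriminant = (16)^2 - 4*19 = 180.0
Eigenvalues: lambda_1 = 1.2918, lambda_2 = 14.7082
The function is convex.

1


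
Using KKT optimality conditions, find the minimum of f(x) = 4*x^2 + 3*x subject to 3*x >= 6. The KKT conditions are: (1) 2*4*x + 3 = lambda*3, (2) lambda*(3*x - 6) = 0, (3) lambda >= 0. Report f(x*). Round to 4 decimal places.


Step 1: Try lambda = 0 (constraint inactive).
x_unc = -3/(2*4) = -0.375
Check: 3*-0.375 = -1.125 < 6 -- violated!
Step 2: Constraint must be active: 3*x = 6
x* = 6/3 = 2.0
lambda = (2*4*2.0 + 3)/3 = 6.3333
Step 3: Compute optimal value.
f(x*) = 4*2.0^2 + 3*2.0 = 22.0


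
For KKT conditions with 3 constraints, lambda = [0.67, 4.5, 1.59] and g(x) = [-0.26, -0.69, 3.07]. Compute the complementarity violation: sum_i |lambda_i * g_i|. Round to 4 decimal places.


KKT complementary slackness check:
lambda_1 * g_1 = 0.67 * -0.26 = -0.1742
lambda_2 * g_2 = 4.5 * -0.69 = -3.105
lambda_3 * g_3 = 1.59 * 3.07 = 4.8813
Total violation = 0.1742 + 3.105 + 4.8813 = 8.1605


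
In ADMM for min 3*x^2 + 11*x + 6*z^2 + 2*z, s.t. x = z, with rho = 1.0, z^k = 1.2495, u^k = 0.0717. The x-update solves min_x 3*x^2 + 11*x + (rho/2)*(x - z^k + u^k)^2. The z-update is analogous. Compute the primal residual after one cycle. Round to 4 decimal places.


ADMM iteration with rho = 1.0, z^k = 1.2495, u^k = 0.0717
Step 1: x-update.
Minimize 3*x^2 + 11*x + (1.0/2)*(x - 1.2495 + 0.0717)^2
FOC: (2*3 + 1.0)*x = -11 + 1.0*(1.2495 - 0.0717)
x^{k+1} = -1.4032
Step 2: z-update.
Minimize 6*z^2 + 2*z + (1.0/2)*(-1.4032 - z + 0.0717)^2
FOC: (2*6 + 1.0)*z = -2 + 1.0*(-1.4032 + 0.0717)
z^{k+1} = -0.2563
Step 3: u-update.
u^{k+1} = 0.0717 - 1.4032 + 0.2563 = -1.0752
Step 4: Primal residual = |-1.4032 + 0.2563| = 1.1469


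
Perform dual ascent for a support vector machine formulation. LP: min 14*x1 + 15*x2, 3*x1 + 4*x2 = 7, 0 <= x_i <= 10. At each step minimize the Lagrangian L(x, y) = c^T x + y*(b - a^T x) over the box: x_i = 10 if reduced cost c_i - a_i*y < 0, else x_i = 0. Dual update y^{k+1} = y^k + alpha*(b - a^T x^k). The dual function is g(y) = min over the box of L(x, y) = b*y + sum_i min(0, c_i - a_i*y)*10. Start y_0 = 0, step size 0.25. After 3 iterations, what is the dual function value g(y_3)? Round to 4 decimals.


Dual ascent for LP: min 14*x1 + 15*x2, 3*x1 + 4*x2 = 7, 0 <= x_i <= 10
Step 1: y^k = 0.0, reduced costs: (14.0, 15.0)
  x^k = (0.0, 0.0), subgradient = b - a^T x = 7.0
  y^{k+1} = 0.0 + 0.25*7.0 = 1.75
Step 2: y^k = 1.75, reduced costs: (8.75, 8.0)
  x^k = (0.0, 0.0), subgradient = b - a^T x = 7.0
  y^{k+1} = 1.75 + 0.25*7.0 = 3.5
Step 3: y^k = 3.5, reduced costs: (3.5, 1.0)
  x^k = (0.0, 0.0), subgradient = b - a^T x = 7.0
  y^{k+1} = 3.5 + 0.25*7.0 = 5.25
Dual objective at y_3 = 5.25: reduced costs (-1.75, -6.0), box minimizer x = (10.0, 10.0)
g(y_3) = b*y + (c1 - a1*y)*x1 + (c2 - a2*y)*x2 = 7*5.25 + (-1.75)*10.0 + (-6.0)*10.0 = 36.75 - 17.5 - 60.0 = -40.75


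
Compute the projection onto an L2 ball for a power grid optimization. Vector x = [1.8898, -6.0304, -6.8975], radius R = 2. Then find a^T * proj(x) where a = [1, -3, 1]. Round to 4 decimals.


Step 1: Compute ||x|| (intermediates to 6 decimals).
||x|| = sqrt(1.8898^2 + (-6.0304)^2 + (-6.8975)^2) = 9.354816
Step 2: Project.
Since ||x|| > R, scale = R/||x|| = 2/9.354816 = 0.213794, proj(x) = scale * x
proj(x) = [0.404028, -1.289263, -1.474644]
Step 3: Dot product.
a^T * proj(x) = 1*0.404028 - 3*(-1.289263) + 1*(-1.474644) = 2.7972


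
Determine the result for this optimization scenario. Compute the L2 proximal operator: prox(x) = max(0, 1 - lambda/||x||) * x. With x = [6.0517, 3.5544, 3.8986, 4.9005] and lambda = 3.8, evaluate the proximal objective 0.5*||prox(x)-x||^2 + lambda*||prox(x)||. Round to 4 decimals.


Step 1: Compute ||x||.
||x|| = 9.4059
Step 2: Compute scaling factor.
scale = max(0, 1 - 3.8/9.4059) = 0.596
Step 3: prox(x) = [3.6068, 2.1184, 2.3236, 2.9207]
||prox(x)|| = 5.6059
Step 4: Proximal objective.
0.5*||prox-x||^2 = 7.22
lambda*||prox|| = 21.3024
Total = 28.5224


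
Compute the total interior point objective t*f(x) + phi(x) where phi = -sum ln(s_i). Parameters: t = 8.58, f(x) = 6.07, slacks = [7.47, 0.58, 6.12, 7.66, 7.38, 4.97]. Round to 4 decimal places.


Step 1: Compute log-barrier.
ln values: [2.0109, -0.5447, 1.8116, 2.036, 1.9988, 1.6034]
phi = -(2.0109 - 0.5447 + 1.8116 + 2.036 + 1.9988 + 1.6034) = -8.9159
Step 2: Compute augmented objective.
t*f(x) = 8.58*6.07 = 52.0806
Total = 52.0806 - 8.9159 = 43.1647


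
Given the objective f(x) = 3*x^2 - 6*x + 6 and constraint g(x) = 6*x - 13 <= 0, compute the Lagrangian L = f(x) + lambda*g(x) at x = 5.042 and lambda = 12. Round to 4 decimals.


Step 1: Evaluate f(x).
f(5.042) = 3*5.042^2 - 6*5.042 + 6 = 52.0133
Step 2: Evaluate g(x).
g(5.042) = 6*5.042 - 13 = 17.252
Step 3: Compute Lagrangian.
L = 52.0133 + 12*17.252 = 259.0373


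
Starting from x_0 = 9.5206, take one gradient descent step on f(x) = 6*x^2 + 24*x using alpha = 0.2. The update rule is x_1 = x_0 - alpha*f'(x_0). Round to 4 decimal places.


We compute the gradient at x_0 and apply the update.
f'(x) = 12*x + 24
f'(9.5206) = 12*9.5206 + 24 = 138.2472
x_1 = 9.5206 - 0.2*138.2472 = -18.1288


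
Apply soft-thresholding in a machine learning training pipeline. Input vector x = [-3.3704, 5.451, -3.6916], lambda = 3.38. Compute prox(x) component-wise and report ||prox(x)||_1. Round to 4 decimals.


Soft-thresholding with lambda = 3.38:
prox(-3.3704) = sign(-3.3704)*max(|-3.3704| - 3.38, 0) = 0.0
prox(5.451) = sign(5.451)*max(|5.451| - 3.38, 0) = 2.071
prox(-3.6916) = sign(-3.6916)*max(|-3.6916| - 3.38, 0) = -0.3116
prox(x) = [0.0, 2.071, -0.3116]
||prox(x)||_1 = 0.0 + 2.071 + 0.3116 = 2.3826


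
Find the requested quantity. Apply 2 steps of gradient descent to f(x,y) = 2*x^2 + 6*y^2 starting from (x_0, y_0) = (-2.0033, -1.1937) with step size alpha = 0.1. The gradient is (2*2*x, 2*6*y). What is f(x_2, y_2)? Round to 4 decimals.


Gradient descent on f(x,y) = 2*x^2 + 6*y^2.
Starting point: (-2.0033, -1.1937), alpha = 0.1
Step 1: grad_x = 2*2*-2.0033 = -8.0132, grad_y = 2*6*-1.1937 = -14.3244
  x_1 = -2.0033 - 0.1*-8.0132 = -1.202
  y_1 = -1.1937 - 0.1*-14.3244 = 0.2387
Step 2: grad_x = 2*2*-1.202 = -4.8079, grad_y = 2*6*0.2387 = 2.8649
  x_2 = -1.202 - 0.1*-4.8079 = -0.7212
  y_2 = 0.2387 - 0.1*2.8649 = -0.0477
f(-0.7212, -0.0477) = 2*(-0.7212)^2 + 6*(-0.0477)^2 = 1.0539


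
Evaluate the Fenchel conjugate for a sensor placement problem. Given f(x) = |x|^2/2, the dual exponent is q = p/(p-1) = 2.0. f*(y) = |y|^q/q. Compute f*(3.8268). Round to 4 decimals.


The conjugate exponent q satisfies 1/p + 1/q = 1.
p = 2, so q = 2/(2 - 1) = 2.0
|y|^q = 3.8268^2.0 = 14.6444
f*(3.8268) = 14.6444 / 2.0 = 7.3222


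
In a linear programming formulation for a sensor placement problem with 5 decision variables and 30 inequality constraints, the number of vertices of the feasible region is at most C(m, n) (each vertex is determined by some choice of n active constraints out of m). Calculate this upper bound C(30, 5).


Each vertex corresponds to some choice of n active constraints out of m, so the number of vertices is at most C(m, n) = m! / (n!(m-n)!).
m = 30, n = 5
Numerator: 30 * 29 * 28 * 27 * 26
Denominator: 5! = 120
C(30, 5) = 142506


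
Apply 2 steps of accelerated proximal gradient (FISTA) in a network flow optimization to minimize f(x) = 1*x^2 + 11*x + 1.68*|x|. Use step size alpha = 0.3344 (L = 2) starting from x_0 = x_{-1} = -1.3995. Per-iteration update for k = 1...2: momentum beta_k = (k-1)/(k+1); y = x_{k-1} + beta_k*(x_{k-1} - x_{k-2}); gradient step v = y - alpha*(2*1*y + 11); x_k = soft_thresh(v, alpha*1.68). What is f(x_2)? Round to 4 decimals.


FISTA on f(x) = 1*x^2 + 11*x + 1.68*|x|
L = 2, alpha = 0.3344
Iteration 1: beta = 0.0, y = -1.3995 + 0.0*(-1.3995 + 1.3995) = -1.3995
  grad(y) = 8.201, v = y - alpha*grad = -4.1419
  prox(v) = soft_thresh(-4.1419, 0.5618) = -3.5801
Iteration 2: beta = 0.3333, y = -3.5801 + 0.3333*(-3.5801 + 1.3995) = -4.307
  grad(y) = 2.386, v = y - alpha*grad = -5.1049
  prox(v) = soft_thresh(-5.1049, 0.5618) = -4.5431
f(x_2) = 1*(-4.5431)^2 + 11*(-4.5431) + 1.68*|-4.5431| = -21.7019
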